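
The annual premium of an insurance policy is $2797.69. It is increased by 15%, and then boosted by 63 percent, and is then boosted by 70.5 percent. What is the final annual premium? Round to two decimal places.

Each change multiplies by a factor: 1.15 × 1.63 × 1.705 = 3.1960225.
$2797.69 × 3.1960225 = $8941.480188025 ≈ $8941.48.

$8941.48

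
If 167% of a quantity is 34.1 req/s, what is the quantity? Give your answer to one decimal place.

34.1 req/s ÷ 1.67 ≈ 20.4 req/s.

20.4 req/s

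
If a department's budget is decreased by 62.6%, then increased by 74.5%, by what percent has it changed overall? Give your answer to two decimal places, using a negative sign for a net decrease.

-34.74%

A 62.6% decrease multiplies by 0.374.
Then a 74.5% increase: 0.374 × 1.745 = 0.65263.
Overall factor 0.65263, i.e. -34.74%.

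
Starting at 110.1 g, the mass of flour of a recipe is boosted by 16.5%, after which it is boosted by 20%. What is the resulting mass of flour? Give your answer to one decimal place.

153.9 g

16.5% increase: 110.1 × 1.165 = 128.2665.
After the 20% increase: 128.2665 × 1.2 = 153.9198 ≈ 153.9.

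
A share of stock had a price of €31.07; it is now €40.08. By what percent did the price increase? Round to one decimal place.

Change: €40.08 − €31.07 = €9.01.
Relative to the original: €9.01 ÷ €31.07 ≈ 29.0%.
So the price increased by 29.0%.

29.0%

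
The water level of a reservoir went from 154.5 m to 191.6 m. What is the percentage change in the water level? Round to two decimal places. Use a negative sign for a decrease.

Change: 191.6 − 154.5 = 37.1.
Relative to the original: 37.1 ÷ 154.5 ≈ 24.01%.

24.01%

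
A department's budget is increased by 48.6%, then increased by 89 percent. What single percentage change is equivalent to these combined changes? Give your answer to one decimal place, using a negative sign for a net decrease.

The combined multiplier is 1.486 × 1.89 = 2.80854.
That corresponds to an increase of 180.9%.

180.9%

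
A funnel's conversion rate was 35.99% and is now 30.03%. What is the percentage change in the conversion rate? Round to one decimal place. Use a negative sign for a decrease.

-16.6%

The change is 30.03 − 35.99 = -5.96 percentage points.
Relative to the original 35.99%, that is -5.96 ÷ 35.99 ≈ -16.6%.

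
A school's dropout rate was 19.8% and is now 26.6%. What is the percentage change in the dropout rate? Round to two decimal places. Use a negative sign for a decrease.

The change is 26.6 − 19.8 = 6.8 percentage points.
Relative to the original 19.8%, that is 6.8 ÷ 19.8 ≈ 34.34%.

34.34%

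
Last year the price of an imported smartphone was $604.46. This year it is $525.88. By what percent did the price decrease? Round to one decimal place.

13.0%

Change: $525.88 − $604.46 = -$78.58.
Relative to the original: -$78.58 ÷ $604.46 ≈ -13.0%.
So the price decreased by 13.0%.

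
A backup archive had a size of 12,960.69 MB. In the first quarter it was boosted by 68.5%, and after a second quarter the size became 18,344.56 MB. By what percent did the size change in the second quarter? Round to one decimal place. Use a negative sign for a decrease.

-16.0%

After the first quarter: 12,960.69 × 1.685 = 21838.76265.
Second-quarter multiplier: 18,344.56 ÷ 21838.76265 ≈ 0.84.
That is a change of -16.0%.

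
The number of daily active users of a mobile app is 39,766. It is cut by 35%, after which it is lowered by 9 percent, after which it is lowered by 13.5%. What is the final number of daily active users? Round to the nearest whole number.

20,346

After the 35% decrease: 39,766 × 0.65 = 25847.9.
After the 9% decrease: 25847.9 × 0.91 = 23521.589.
13.5% decrease: 23521.589 × 0.865 = 20346.174485 ≈ 20,346.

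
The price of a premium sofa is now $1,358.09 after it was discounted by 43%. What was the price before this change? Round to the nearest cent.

$2,382.61

The overall multiplier applied was 0.57.
So the original price was $1,358.09 ÷ 0.57 ≈ $2,382.61.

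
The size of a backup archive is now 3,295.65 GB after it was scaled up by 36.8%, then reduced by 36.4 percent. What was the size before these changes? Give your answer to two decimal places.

3,787.89 GB

Undoing the 36.4% decrease: 3,295.65 ÷ 0.636 ≈ 5181.839623.
Undoing the 36.8% increase: 5181.839623 ÷ 1.368 ≈ 3,787.89 GB.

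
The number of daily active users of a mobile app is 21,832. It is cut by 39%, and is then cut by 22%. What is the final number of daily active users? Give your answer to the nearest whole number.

10,388

After the 39% decrease: 21,832 × 0.61 = 13317.52.
Apply the 22% decrease: 13317.52 × 0.78 = 10387.6656 ≈ 10,388.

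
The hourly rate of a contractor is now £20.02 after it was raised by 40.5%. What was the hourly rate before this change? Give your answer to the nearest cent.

The overall multiplier applied was 1.405.
So the original hourly rate was £20.02 ÷ 1.405 ≈ £14.25.

£14.25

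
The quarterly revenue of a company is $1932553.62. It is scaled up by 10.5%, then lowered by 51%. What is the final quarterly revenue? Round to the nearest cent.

10.5% increase: $1932553.62 × 1.105 = $2135471.7501.
Apply the 51% decrease: $2135471.7501 × 0.49 = $1046381.157549 ≈ $1046381.16.

$1046381.16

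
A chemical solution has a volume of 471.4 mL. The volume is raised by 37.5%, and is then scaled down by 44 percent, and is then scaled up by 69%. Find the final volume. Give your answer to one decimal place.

613.4 mL

37.5% increase: 471.4 × 1.375 = 648.175.
Apply the 44% decrease: 648.175 × 0.56 = 362.978.
After the 69% increase: 362.978 × 1.69 = 613.43282 ≈ 613.4.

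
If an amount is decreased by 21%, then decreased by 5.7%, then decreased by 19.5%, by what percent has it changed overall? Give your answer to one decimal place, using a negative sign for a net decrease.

-40.0%

The combined multiplier is 0.79 × 0.943 × 0.805 = 0.59970085.
That corresponds to a decrease of 40.0%.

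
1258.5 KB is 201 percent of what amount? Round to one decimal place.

1258.5 KB ÷ 2.01 ≈ 626.1 KB.

626.1 KB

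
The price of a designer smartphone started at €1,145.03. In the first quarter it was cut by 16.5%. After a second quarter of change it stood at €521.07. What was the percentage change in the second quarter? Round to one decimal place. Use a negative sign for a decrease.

-45.5%

After the first quarter: €1,145.03 × 0.835 = €956.10005.
Second-quarter multiplier: €521.07 ÷ €956.10005 ≈ 0.545.
That is a change of -45.5%.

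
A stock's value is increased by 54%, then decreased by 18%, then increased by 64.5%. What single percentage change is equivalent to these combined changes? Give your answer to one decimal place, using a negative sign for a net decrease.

107.7%

The combined multiplier is 1.54 × 0.82 × 1.645 = 2.077306.
That corresponds to an increase of 107.7%.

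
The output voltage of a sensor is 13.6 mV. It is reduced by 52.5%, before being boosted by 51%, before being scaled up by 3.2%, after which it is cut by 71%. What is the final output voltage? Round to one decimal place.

52.5% decrease: 13.6 × 0.475 = 6.46.
Apply the 51% increase: 6.46 × 1.51 = 9.7546.
After the 3.2% increase: 9.7546 × 1.032 = 10.0667472.
71% decrease: 10.0667472 × 0.29 = 2.919356688 ≈ 2.9.

2.9 mV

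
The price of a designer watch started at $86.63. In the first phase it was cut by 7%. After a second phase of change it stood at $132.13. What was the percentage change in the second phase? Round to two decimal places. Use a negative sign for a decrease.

After the first phase: $86.63 × 0.93 = $80.5659.
Second-phase multiplier: $132.13 ÷ $80.5659 ≈ 1.640024.
That is a change of 64.00%.

64.00%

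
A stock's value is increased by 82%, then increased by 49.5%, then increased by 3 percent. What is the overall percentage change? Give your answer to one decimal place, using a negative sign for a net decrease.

The combined multiplier is 1.82 × 1.495 × 1.03 = 2.802527.
That corresponds to an increase of 180.3%.

180.3%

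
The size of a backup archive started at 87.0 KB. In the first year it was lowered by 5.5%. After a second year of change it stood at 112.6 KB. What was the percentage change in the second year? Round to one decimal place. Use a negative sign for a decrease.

After the first year: 87.0 × 0.945 = 82.215.
Second-year multiplier: 112.6 ÷ 82.215 ≈ 1.36958.
That is a change of 37.0%.

37.0%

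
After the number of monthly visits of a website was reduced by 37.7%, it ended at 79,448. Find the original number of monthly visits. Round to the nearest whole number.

127,525

The overall multiplier applied was 0.623.
So the original number of monthly visits was 79,448 ÷ 0.623 ≈ 127,525.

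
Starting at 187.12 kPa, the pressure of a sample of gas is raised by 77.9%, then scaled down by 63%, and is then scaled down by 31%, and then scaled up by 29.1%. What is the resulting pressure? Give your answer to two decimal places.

Each change multiplies by a factor: 1.779 × 0.37 × 0.69 × 1.291 = 0.5863447017.
187.12 × 0.5863447017 = 109.716820582104 ≈ 109.72.

109.72 kPa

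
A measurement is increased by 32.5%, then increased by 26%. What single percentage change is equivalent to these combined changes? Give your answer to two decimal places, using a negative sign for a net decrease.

66.95%

The combined multiplier is 1.325 × 1.26 = 1.6695.
That corresponds to an increase of 66.95%.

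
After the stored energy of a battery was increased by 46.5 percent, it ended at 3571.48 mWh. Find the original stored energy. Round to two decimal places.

2437.87 mWh

The overall multiplier applied was 1.465.
So the original stored energy was 3571.48 ÷ 1.465 ≈ 2437.87 mWh.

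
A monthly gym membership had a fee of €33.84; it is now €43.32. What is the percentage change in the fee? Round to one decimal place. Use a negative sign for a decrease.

Change: €43.32 − €33.84 = €9.48.
Relative to the original: €9.48 ÷ €33.84 ≈ 28.0%.

28.0%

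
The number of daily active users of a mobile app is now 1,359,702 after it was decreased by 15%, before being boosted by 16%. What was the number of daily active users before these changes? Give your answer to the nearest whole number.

1,379,008

Undoing the 16% increase: 1,359,702 ÷ 1.16 ≈ 1172156.896552.
Undoing the 15% decrease: 1172156.896552 ÷ 0.85 ≈ 1,379,008.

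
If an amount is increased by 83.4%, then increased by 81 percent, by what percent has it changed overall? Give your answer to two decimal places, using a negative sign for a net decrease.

The combined multiplier is 1.834 × 1.81 = 3.31954.
That corresponds to an increase of 231.95%.

231.95%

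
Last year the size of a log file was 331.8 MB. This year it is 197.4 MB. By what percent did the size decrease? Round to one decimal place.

Change: 197.4 − 331.8 = -134.4.
Relative to the original: -134.4 ÷ 331.8 ≈ -40.5%.
So the size decreased by 40.5%.

40.5%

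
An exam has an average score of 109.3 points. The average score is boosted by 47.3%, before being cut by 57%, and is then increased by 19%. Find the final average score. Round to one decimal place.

82.4 points

Each change multiplies by a factor: 1.473 × 0.43 × 1.19 = 0.7537341.
109.3 × 0.7537341 = 82.38313713 ≈ 82.4.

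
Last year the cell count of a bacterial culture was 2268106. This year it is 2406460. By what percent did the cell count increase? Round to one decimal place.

6.1%

Change: 2406460 − 2268106 = 138354.
Relative to the original: 138354 ÷ 2268106 ≈ 6.1%.
So the cell count increased by 6.1%.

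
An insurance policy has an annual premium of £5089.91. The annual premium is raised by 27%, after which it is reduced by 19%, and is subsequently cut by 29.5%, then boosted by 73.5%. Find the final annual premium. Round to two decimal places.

Each change multiplies by a factor: 1.27 × 0.81 × 0.705 × 1.735 = 1.2582801225.
£5089.91 × 1.2582801225 = £6404.532578313975 ≈ £6404.53.

£6404.53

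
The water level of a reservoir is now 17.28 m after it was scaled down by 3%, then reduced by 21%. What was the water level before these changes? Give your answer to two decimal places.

22.55 m

The overall multiplier applied was 0.97 × 0.79 = 0.7663.
So the original water level was 17.28 ÷ 0.7663 ≈ 22.55 m.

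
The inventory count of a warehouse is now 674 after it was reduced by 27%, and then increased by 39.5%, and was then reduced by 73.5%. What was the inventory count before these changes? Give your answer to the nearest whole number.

2,498

The overall multiplier applied was 0.73 × 1.395 × 0.265 = 0.26986275.
So the original inventory count was 674 ÷ 0.26986275 ≈ 2,498.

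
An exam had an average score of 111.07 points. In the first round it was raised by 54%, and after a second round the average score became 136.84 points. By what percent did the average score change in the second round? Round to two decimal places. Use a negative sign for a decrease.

After the first round: 111.07 × 1.54 = 171.0478.
Second-round multiplier: 136.84 ÷ 171.0478 ≈ 0.80001.
That is a change of -20.00%.

-20.00%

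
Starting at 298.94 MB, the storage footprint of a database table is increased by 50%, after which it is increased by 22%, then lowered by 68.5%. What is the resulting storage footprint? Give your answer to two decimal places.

Each change multiplies by a factor: 1.5 × 1.22 × 0.315 = 0.57645.
298.94 × 0.57645 = 172.323963 ≈ 172.32.

172.32 MB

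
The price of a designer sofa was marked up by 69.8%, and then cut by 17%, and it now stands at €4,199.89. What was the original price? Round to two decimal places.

€2,980.04

The overall multiplier applied was 1.698 × 0.83 = 1.40934.
So the original price was €4,199.89 ÷ 1.40934 ≈ €2,980.04.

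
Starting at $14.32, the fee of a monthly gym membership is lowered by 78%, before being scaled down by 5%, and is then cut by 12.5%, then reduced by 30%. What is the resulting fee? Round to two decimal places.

Each change multiplies by a factor: 0.22 × 0.95 × 0.875 × 0.7 = 0.1280125.
$14.32 × 0.1280125 = $1.833139 ≈ $1.83.

$1.83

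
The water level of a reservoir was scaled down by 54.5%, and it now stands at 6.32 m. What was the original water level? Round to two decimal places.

The overall multiplier applied was 0.455.
So the original water level was 6.32 ÷ 0.455 ≈ 13.89 m.

13.89 m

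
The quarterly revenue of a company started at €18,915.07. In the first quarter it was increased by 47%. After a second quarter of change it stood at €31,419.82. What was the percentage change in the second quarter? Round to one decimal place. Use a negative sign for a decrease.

After the first quarter: €18,915.07 × 1.47 = €27805.1529.
Second-quarter multiplier: €31,419.82 ÷ €27805.1529 ≈ 1.13.
That is a change of 13.0%.

13.0%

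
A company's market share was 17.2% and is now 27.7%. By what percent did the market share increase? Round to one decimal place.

The change is 27.7 − 17.2 = 10.5 percentage points.
Relative to the original 17.2%, that is 10.5 ÷ 17.2 ≈ 61.0%.
So the market share rose by 61.0%.

61.0%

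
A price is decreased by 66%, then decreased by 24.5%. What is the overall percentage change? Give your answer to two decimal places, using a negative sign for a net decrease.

-74.33%

A 66% decrease multiplies by 0.34.
Then a 24.5% decrease: 0.34 × 0.755 = 0.2567.
Overall factor 0.2567, i.e. -74.33%.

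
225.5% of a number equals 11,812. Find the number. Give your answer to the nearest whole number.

11,812 ÷ 2.255 ≈ 5,238.

5,238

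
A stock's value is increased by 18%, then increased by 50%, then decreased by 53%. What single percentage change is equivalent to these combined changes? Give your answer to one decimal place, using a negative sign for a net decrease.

The combined multiplier is 1.18 × 1.5 × 0.47 = 0.8319.
That corresponds to a decrease of 16.8%.

-16.8%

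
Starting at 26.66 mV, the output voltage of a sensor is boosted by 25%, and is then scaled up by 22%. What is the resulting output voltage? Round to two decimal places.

After the 25% increase: 26.66 × 1.25 = 33.325.
Apply the 22% increase: 33.325 × 1.22 = 40.6565 ≈ 40.66.

40.66 mV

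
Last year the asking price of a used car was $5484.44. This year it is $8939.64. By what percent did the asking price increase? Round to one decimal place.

63.0%

Change: $8939.64 − $5484.44 = $3455.20.
Relative to the original: $3455.20 ÷ $5484.44 ≈ 63.0%.
So the asking price increased by 63.0%.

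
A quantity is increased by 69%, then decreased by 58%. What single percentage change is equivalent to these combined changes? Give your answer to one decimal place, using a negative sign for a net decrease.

-29.0%

A 69% increase multiplies by 1.69.
Then a 58% decrease: 1.69 × 0.42 = 0.7098.
Overall factor 0.7098, i.e. -29.0%.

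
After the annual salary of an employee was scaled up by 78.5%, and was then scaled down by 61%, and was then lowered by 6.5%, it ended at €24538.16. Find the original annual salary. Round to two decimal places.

The overall multiplier applied was 1.785 × 0.39 × 0.935 = 0.65090025.
So the original annual salary was €24538.16 ÷ 0.65090025 ≈ €37698.80.

€37698.80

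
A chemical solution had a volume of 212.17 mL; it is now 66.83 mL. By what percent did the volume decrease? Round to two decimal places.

Change: 66.83 − 212.17 = -145.34.
Relative to the original: -145.34 ÷ 212.17 ≈ -68.50%.
So the volume decreased by 68.50%.

68.50%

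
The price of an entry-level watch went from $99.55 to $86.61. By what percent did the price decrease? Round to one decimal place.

Change: $86.61 − $99.55 = -$12.94.
Relative to the original: -$12.94 ÷ $99.55 ≈ -13.0%.
So the price decreased by 13.0%.

13.0%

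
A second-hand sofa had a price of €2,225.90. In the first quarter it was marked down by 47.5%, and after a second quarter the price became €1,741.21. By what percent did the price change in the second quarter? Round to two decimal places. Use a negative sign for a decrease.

After the first quarter: €2,225.90 × 0.525 = €1168.5975.
Second-quarter multiplier: €1,741.21 ÷ €1168.5975 ≈ 1.49.
That is a change of 49.00%.

49.00%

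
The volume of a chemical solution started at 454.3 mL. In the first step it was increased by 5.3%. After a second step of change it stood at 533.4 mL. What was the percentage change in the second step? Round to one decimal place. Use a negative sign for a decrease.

After the first step: 454.3 × 1.053 = 478.3779.
Second-step multiplier: 533.4 ÷ 478.3779 ≈ 1.11502.
That is a change of 11.5%.

11.5%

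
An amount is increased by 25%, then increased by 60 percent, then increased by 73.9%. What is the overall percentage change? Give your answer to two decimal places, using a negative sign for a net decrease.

247.80%

A 25% increase multiplies by 1.25.
Then a 60% increase: 1.25 × 1.6 = 2.
Then a 73.9% increase: 2 × 1.739 = 3.478.
Overall factor 3.478, i.e. 247.80%.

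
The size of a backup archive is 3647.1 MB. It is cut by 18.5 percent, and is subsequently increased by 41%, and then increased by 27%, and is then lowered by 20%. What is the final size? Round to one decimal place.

4258.1 MB

Apply the 18.5% decrease: 3647.1 × 0.815 = 2972.3865.
Apply the 41% increase: 2972.3865 × 1.41 = 4191.064965.
After the 27% increase: 4191.064965 × 1.27 = 5322.65250555.
Apply the 20% decrease: 5322.65250555 × 0.8 = 4258.12200444 ≈ 4258.1.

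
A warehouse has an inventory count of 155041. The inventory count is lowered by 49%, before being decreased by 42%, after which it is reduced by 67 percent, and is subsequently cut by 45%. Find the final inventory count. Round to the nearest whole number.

8324

Each change multiplies by a factor: 0.51 × 0.58 × 0.33 × 0.55 = 0.0536877.
155041 × 0.0536877 = 8323.7946957 ≈ 8324.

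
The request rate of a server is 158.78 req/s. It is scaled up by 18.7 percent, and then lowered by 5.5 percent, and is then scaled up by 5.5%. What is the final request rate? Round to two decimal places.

Apply the 18.7% increase: 158.78 × 1.187 = 188.47186.
Apply the 5.5% decrease: 188.47186 × 0.945 = 178.1059077.
Apply the 5.5% increase: 178.1059077 × 1.055 = 187.9017326235 ≈ 187.90.

187.90 req/s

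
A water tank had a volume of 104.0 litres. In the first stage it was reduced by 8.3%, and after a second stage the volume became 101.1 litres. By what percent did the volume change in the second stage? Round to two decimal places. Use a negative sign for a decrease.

6.01%

After the first stage: 104.0 × 0.917 = 95.368.
Second-stage multiplier: 101.1 ÷ 95.368 ≈ 1.060104.
That is a change of 6.01%.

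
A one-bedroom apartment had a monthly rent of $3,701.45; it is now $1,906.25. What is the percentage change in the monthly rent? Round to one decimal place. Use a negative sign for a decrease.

-48.5%

Change: $1,906.25 − $3,701.45 = -$1,795.20.
Relative to the original: -$1,795.20 ÷ $3,701.45 ≈ -48.5%.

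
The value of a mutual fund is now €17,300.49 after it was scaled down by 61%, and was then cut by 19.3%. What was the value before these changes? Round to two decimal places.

The overall multiplier applied was 0.39 × 0.807 = 0.31473.
So the original value was €17,300.49 ÷ 0.31473 ≈ €54,969.31.

€54,969.31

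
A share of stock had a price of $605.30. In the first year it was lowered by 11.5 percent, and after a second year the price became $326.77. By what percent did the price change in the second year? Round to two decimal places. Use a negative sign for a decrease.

After the first year: $605.30 × 0.885 = $535.6905.
Second-year multiplier: $326.77 ÷ $535.6905 ≈ 0.609998.
That is a change of -39.00%.

-39.00%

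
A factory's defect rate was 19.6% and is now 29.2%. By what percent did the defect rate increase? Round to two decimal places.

48.98%

The change is 29.2 − 19.6 = 9.6 percentage points.
Relative to the original 19.6%, that is 9.6 ÷ 19.6 ≈ 48.98%.
So the defect rate rose by 48.98%.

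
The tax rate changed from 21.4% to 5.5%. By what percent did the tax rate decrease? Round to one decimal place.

The change is 5.5 − 21.4 = -15.9 percentage points.
Relative to the original 21.4%, that is -15.9 ÷ 21.4 ≈ -74.3%.
So the tax rate fell by 74.3%.

74.3%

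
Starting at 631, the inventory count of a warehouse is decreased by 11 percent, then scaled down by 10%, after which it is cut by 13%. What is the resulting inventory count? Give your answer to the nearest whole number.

440

After the 11% decrease: 631 × 0.89 = 561.59.
After the 10% decrease: 561.59 × 0.9 = 505.431.
Apply the 13% decrease: 505.431 × 0.87 = 439.72497 ≈ 440.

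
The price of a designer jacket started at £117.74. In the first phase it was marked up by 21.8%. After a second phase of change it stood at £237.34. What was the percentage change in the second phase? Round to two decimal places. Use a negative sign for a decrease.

65.50%

After the first phase: £117.74 × 1.218 = £143.40732.
Second-phase multiplier: £237.34 ÷ £143.40732 ≈ 1.655006.
That is a change of 65.50%.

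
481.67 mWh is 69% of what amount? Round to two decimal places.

698.07 mWh

481.67 mWh ÷ 0.69 ≈ 698.07 mWh.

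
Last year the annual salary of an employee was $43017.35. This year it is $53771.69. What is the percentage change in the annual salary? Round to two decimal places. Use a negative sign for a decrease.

25.00%

Change: $53771.69 − $43017.35 = $10754.34.
Relative to the original: $10754.34 ÷ $43017.35 ≈ 25.00%.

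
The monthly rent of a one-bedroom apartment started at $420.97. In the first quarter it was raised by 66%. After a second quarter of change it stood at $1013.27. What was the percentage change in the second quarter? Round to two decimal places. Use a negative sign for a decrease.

After the first quarter: $420.97 × 1.66 = $698.8102.
Second-quarter multiplier: $1013.27 ÷ $698.8102 ≈ 1.449993.
That is a change of 45.00%.

45.00%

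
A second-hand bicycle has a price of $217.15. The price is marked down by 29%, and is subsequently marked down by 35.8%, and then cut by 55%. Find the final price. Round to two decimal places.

$44.54

29% decrease: $217.15 × 0.71 = $154.1765.
After the 35.8% decrease: $154.1765 × 0.642 = $98.981313.
After the 55% decrease: $98.981313 × 0.45 = $44.54159085 ≈ $44.54.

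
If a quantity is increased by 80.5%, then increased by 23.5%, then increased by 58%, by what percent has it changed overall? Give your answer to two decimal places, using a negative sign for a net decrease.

252.21%

An 80.5% increase multiplies by 1.805.
Then a 23.5% increase: 1.805 × 1.235 = 2.229175.
Then a 58% increase: 2.229175 × 1.58 = 3.5220965.
Overall factor 3.5220965, i.e. 252.21%.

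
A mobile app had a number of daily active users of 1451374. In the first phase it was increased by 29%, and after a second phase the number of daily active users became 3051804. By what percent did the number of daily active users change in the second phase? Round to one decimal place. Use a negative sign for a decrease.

63.0%

After the first phase: 1451374 × 1.29 = 1872272.46.
Second-phase multiplier: 3051804 ÷ 1872272.46 ≈ 1.63.
That is a change of 63.0%.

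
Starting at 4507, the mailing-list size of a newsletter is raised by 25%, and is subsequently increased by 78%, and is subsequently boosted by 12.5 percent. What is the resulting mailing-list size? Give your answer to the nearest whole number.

11282

After the 25% increase: 4507 × 1.25 = 5633.75.
After the 78% increase: 5633.75 × 1.78 = 10028.075.
After the 12.5% increase: 10028.075 × 1.125 = 11281.584375 ≈ 11282.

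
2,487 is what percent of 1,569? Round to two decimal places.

158.51%

2,487 ÷ 1,569 ≈ 158.51%.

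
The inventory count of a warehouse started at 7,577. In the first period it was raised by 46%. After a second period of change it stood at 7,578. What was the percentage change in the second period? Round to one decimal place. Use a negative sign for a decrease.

-31.5%

After the first period: 7,577 × 1.46 = 11062.42.
Second-period multiplier: 7,578 ÷ 11062.42 ≈ 0.68502.
That is a change of -31.5%.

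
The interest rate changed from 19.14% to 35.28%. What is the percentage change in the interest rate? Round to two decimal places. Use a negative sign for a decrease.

The change is 35.28 − 19.14 = 16.14 percentage points.
Relative to the original 19.14%, that is 16.14 ÷ 19.14 ≈ 84.33%.

84.33%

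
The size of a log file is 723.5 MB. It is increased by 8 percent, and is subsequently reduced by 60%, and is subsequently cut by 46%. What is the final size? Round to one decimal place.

168.8 MB

Each change multiplies by a factor: 1.08 × 0.4 × 0.54 = 0.23328.
723.5 × 0.23328 = 168.77808 ≈ 168.8.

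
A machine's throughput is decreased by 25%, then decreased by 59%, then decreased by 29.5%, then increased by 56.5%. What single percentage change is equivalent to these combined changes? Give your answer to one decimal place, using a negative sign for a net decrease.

The combined multiplier is 0.75 × 0.41 × 0.705 × 1.565 = 0.3392724375.
That corresponds to a decrease of 66.1%.

-66.1%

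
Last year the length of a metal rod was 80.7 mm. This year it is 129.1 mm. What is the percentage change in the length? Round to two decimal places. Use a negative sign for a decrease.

Change: 129.1 − 80.7 = 48.4.
Relative to the original: 48.4 ÷ 80.7 ≈ 59.98%.

59.98%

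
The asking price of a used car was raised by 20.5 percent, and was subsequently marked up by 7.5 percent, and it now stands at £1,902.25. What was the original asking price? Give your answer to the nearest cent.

£1,468.49

The overall multiplier applied was 1.205 × 1.075 = 1.295375.
So the original asking price was £1,902.25 ÷ 1.295375 ≈ £1,468.49.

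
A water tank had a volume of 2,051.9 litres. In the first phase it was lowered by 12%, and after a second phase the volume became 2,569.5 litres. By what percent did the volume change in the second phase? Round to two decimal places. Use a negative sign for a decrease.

After the first phase: 2,051.9 × 0.88 = 1805.672.
Second-phase multiplier: 2,569.5 ÷ 1805.672 ≈ 1.423016.
That is a change of 42.30%.

42.30%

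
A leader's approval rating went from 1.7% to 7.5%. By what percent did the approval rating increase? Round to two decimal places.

341.18%

The change is 7.5 − 1.7 = 5.8 percentage points.
Relative to the original 1.7%, that is 5.8 ÷ 1.7 ≈ 341.18%.
So the approval rating rose by 341.18%.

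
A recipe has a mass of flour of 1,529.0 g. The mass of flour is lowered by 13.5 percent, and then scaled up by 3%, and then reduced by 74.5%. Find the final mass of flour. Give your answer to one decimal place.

13.5% decrease: 1,529.0 × 0.865 = 1322.585.
3% increase: 1322.585 × 1.03 = 1362.26255.
Apply the 74.5% decrease: 1362.26255 × 0.255 = 347.37695025 ≈ 347.4.

347.4 g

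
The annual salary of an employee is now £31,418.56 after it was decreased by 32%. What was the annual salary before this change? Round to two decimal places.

£46,203.76

The overall multiplier applied was 0.68.
So the original annual salary was £31,418.56 ÷ 0.68 ≈ £46,203.76.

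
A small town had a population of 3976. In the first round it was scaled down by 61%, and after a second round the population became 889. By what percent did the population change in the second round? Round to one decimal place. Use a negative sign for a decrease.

After the first round: 3976 × 0.39 = 1550.64.
Second-round multiplier: 889 ÷ 1550.64 ≈ 0.57331.
That is a change of -42.7%.

-42.7%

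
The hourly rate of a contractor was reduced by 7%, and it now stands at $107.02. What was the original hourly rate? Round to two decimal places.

$115.08

The overall multiplier applied was 0.93.
So the original hourly rate was $107.02 ÷ 0.93 ≈ $115.08.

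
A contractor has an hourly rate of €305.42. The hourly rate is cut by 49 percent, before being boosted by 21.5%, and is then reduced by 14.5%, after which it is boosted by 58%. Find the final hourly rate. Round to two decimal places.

€255.66

After the 49% decrease: €305.42 × 0.51 = €155.7642.
After the 21.5% increase: €155.7642 × 1.215 = €189.253503.
After the 14.5% decrease: €189.253503 × 0.855 = €161.811745065.
58% increase: €161.811745065 × 1.58 = €255.6625572027 ≈ €255.66.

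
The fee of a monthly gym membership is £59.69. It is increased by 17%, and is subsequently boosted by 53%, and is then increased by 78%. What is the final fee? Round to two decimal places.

£190.19

Each change multiplies by a factor: 1.17 × 1.53 × 1.78 = 3.186378.
£59.69 × 3.186378 = £190.19490282 ≈ £190.19.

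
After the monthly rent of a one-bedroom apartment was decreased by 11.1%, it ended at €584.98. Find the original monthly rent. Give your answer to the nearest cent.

The overall multiplier applied was 0.889.
So the original monthly rent was €584.98 ÷ 0.889 ≈ €658.02.

€658.02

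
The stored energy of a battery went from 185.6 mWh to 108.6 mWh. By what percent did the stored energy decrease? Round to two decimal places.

Change: 108.6 − 185.6 = -77.0.
Relative to the original: -77.0 ÷ 185.6 ≈ -41.49%.
So the stored energy decreased by 41.49%.

41.49%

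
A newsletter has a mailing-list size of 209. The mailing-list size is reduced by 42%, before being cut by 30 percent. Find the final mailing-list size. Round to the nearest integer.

After the 42% decrease: 209 × 0.58 = 121.22.
Apply the 30% decrease: 121.22 × 0.7 = 84.854 ≈ 85.

85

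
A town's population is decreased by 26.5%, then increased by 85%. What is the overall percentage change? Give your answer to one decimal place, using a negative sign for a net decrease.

36.0%

A 26.5% decrease multiplies by 0.735.
Then an 85% increase: 0.735 × 1.85 = 1.35975.
Overall factor 1.35975, i.e. 36.0%.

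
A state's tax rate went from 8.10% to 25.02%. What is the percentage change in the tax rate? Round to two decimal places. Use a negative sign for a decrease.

208.89%

The change is 25.02 − 8.10 = 16.92 percentage points.
Relative to the original 8.10%, that is 16.92 ÷ 8.10 ≈ 208.89%.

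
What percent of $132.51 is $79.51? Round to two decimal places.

$79.51 ÷ $132.51 ≈ 60.00%.

60.00%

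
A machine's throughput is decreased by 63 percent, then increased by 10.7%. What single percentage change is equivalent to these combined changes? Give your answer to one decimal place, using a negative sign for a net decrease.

A 63% decrease multiplies by 0.37.
Then a 10.7% increase: 0.37 × 1.107 = 0.40959.
Overall factor 0.40959, i.e. -59.0%.

-59.0%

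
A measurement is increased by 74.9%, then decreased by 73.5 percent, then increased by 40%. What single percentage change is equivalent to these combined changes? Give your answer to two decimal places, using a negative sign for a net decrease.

The combined multiplier is 1.749 × 0.265 × 1.4 = 0.648879.
That corresponds to a decrease of 35.11%.

-35.11%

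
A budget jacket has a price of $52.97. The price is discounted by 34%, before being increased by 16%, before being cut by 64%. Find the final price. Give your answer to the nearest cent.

$14.60

After the 34% decrease: $52.97 × 0.66 = $34.9602.
16% increase: $34.9602 × 1.16 = $40.553832.
64% decrease: $40.553832 × 0.36 = $14.59937952 ≈ $14.60.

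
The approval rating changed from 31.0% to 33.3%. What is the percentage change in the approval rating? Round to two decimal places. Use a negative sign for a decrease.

The change is 33.3 − 31.0 = 2.3 percentage points.
Relative to the original 31.0%, that is 2.3 ÷ 31.0 ≈ 7.42%.

7.42%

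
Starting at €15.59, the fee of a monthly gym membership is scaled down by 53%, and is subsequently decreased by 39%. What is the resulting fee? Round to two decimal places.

After the 53% decrease: €15.59 × 0.47 = €7.3273.
After the 39% decrease: €7.3273 × 0.61 = €4.469653 ≈ €4.47.

€4.47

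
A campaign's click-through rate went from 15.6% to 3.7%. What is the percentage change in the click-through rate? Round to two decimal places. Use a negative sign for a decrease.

-76.28%

The change is 3.7 − 15.6 = -11.9 percentage points.
Relative to the original 15.6%, that is -11.9 ÷ 15.6 ≈ -76.28%.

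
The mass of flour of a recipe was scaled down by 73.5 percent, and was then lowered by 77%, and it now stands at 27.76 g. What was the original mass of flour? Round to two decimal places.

Undoing the 77% decrease: 27.76 ÷ 0.23 ≈ 120.695652.
Undoing the 73.5% decrease: 120.695652 ÷ 0.265 ≈ 455.46 g.

455.46 g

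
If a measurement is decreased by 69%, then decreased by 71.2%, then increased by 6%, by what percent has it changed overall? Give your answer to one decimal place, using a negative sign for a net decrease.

A 69% decrease multiplies by 0.31.
Then a 71.2% decrease: 0.31 × 0.288 = 0.08928.
Then a 6% increase: 0.08928 × 1.06 = 0.0946368.
Overall factor 0.0946368, i.e. -90.5%.

-90.5%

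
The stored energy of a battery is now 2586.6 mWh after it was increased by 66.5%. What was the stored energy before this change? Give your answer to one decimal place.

1553.5 mWh

The overall multiplier applied was 1.665.
So the original stored energy was 2586.6 ÷ 1.665 ≈ 1553.5 mWh.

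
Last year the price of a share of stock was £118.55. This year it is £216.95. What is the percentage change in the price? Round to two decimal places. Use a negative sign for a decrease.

Change: £216.95 − £118.55 = £98.40.
Relative to the original: £98.40 ÷ £118.55 ≈ 83.00%.

83.00%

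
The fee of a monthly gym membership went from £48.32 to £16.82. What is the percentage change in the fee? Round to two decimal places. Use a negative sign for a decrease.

-65.19%

Change: £16.82 − £48.32 = -£31.50.
Relative to the original: -£31.50 ÷ £48.32 ≈ -65.19%.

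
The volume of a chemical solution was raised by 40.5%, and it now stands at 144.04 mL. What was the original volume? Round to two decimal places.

102.52 mL

The overall multiplier applied was 1.405.
So the original volume was 144.04 ÷ 1.405 ≈ 102.52 mL.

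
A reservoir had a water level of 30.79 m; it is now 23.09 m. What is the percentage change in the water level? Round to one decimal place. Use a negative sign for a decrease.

Change: 23.09 − 30.79 = -7.70.
Relative to the original: -7.70 ÷ 30.79 ≈ -25.0%.

-25.0%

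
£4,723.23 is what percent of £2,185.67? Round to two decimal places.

£4,723.23 ÷ £2,185.67 ≈ 216.10%.

216.10%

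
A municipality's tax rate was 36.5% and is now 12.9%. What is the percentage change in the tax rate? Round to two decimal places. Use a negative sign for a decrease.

-64.66%

The change is 12.9 − 36.5 = -23.6 percentage points.
Relative to the original 36.5%, that is -23.6 ÷ 36.5 ≈ -64.66%.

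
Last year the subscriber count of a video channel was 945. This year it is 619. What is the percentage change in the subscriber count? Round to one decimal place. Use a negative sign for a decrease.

-34.5%

Change: 619 − 945 = -326.
Relative to the original: -326 ÷ 945 ≈ -34.5%.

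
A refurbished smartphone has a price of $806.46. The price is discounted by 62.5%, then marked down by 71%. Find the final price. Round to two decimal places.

Each change multiplies by a factor: 0.375 × 0.29 = 0.10875.
$806.46 × 0.10875 = $87.702525 ≈ $87.70.

$87.70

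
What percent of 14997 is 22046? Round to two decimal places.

22046 ÷ 14997 ≈ 147.00%.

147.00%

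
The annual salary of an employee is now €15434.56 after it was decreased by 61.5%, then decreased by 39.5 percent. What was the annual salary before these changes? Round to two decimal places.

€66264.08

The overall multiplier applied was 0.385 × 0.605 = 0.232925.
So the original annual salary was €15434.56 ÷ 0.232925 ≈ €66264.08.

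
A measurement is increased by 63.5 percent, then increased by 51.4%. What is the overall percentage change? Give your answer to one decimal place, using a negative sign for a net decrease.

147.5%

A 63.5% increase multiplies by 1.635.
Then a 51.4% increase: 1.635 × 1.514 = 2.47539.
Overall factor 2.47539, i.e. 147.5%.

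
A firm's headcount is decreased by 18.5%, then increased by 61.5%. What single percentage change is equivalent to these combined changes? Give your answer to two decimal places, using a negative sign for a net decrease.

31.62%

The combined multiplier is 0.815 × 1.615 = 1.316225.
That corresponds to an increase of 31.62%.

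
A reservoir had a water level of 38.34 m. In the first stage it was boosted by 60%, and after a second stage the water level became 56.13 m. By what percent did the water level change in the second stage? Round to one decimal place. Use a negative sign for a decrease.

-8.5%

After the first stage: 38.34 × 1.6 = 61.344.
Second-stage multiplier: 56.13 ÷ 61.344 ≈ 0.915.
That is a change of -8.5%.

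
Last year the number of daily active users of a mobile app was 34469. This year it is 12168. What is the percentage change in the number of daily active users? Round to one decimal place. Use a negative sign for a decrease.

Change: 12168 − 34469 = -22301.
Relative to the original: -22301 ÷ 34469 ≈ -64.7%.

-64.7%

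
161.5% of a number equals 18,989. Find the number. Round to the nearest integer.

18,989 ÷ 1.615 ≈ 11,758.

11,758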